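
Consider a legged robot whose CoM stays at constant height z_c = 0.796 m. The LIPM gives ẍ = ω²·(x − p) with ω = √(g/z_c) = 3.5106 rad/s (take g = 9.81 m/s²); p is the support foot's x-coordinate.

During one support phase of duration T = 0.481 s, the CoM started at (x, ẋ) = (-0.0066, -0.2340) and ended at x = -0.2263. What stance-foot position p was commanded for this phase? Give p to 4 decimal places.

ωT = 3.5106·0.481 = 1.688599; cosh(ωT) = 2.798335, sinh(ωT) = 2.613556
x(T) = p + (x₀−p)·cosh(ωT) + (ẋ₀/ω)·sinh(ωT) ⇒ p·(1 − cosh) = x(T) − x₀·cosh − (ẋ₀/ω)·sinh
numerator   = -0.2263 − (-0.0066)·2.798335 − (-0.2340/3.5106)·2.613556 = -0.033624
denominator = 1 − 2.798335 = -1.798335
p = -0.033624 / -1.798335 = 0.0187

p = 0.0187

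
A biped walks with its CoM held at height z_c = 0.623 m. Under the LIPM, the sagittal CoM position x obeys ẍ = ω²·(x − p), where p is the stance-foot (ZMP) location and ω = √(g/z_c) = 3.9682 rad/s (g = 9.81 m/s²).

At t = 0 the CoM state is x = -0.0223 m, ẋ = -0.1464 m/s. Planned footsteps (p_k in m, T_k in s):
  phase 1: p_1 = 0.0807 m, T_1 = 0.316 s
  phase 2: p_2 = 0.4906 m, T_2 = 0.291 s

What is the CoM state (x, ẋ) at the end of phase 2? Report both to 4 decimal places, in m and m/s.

phase 1: p=0.0807, T=0.316, ωT=1.253951, cosh=1.894768, sinh=1.609393; start (x,ẋ)=(-0.022300, -0.146400) → end (x,ẋ)=(-0.173837, -0.935193)
phase 2: p=0.4906, T=0.291, ωT=1.154746, cosh=1.744178, sinh=1.429040; start (x,ẋ)=(-0.173837, -0.935193) → end (x,ẋ)=(-1.005081, -5.398976)

x = -1.0051, ẋ = -5.3990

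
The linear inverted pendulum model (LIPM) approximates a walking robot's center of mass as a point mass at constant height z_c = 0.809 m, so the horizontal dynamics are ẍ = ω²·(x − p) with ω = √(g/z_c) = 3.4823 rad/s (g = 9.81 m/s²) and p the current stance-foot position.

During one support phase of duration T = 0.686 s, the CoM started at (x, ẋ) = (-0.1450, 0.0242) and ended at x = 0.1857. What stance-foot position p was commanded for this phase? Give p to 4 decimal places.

ωT = 3.4823·0.686 = 2.388858; cosh(ωT) = 5.496385, sinh(ωT) = 5.404651
x(T) = p + (x₀−p)·cosh(ωT) + (ẋ₀/ω)·sinh(ωT) ⇒ p·(1 − cosh) = x(T) − x₀·cosh − (ẋ₀/ω)·sinh
numerator   = 0.1857 − (-0.1450)·5.496385 − (0.0242/3.4823)·5.404651 = 0.945117
denominator = 1 − 5.496385 = -4.496385
p = 0.945117 / -4.496385 = -0.2102

p = -0.2102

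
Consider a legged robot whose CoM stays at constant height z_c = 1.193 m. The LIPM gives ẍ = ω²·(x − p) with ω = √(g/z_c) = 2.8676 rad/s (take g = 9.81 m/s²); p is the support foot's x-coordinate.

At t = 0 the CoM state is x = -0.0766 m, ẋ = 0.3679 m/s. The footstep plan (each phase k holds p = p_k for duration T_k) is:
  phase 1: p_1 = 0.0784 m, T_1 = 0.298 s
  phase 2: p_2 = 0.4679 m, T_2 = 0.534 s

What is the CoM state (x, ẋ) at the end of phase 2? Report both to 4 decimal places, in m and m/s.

phase 1: p=0.0784, T=0.298, ωT=0.854545, cosh=1.387891, sinh=0.962414; start (x,ẋ)=(-0.076600, 0.367900) → end (x,ẋ)=(-0.013250, 0.082833)
phase 2: p=0.4679, T=0.534, ωT=1.531298, cosh=2.420216, sinh=2.203961; start (x,ẋ)=(-0.013250, 0.082833) → end (x,ẋ)=(-0.632923, -2.840430)

x = -0.6329, ẋ = -2.8404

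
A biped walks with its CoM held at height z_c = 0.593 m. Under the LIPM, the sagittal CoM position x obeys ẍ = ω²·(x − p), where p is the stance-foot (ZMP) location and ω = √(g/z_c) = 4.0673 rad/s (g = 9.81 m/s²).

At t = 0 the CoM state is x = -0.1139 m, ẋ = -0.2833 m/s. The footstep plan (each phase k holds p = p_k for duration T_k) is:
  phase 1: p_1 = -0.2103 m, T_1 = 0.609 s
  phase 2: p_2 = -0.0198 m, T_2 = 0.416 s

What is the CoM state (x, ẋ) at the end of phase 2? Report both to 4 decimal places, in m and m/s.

phase 1: p=-0.2103, T=0.609, ωT=2.476986, cosh=5.994660, sinh=5.910664; start (x,ẋ)=(-0.113900, -0.283300) → end (x,ẋ)=(-0.044111, 0.619212)
phase 2: p=-0.0198, T=0.416, ωT=1.691997, cosh=2.807232, sinh=2.623081; start (x,ẋ)=(-0.044111, 0.619212) → end (x,ẋ)=(0.311296, 1.478903)

x = 0.3113, ẋ = 1.4789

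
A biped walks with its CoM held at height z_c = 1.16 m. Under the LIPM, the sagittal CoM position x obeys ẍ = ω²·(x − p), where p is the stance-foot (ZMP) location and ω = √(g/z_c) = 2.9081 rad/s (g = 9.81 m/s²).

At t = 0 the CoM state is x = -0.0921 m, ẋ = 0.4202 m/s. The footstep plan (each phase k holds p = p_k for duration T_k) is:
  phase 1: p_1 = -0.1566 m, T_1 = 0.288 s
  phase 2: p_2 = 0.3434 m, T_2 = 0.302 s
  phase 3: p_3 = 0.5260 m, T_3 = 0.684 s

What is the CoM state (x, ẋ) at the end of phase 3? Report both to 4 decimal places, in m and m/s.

x = -0.3193, ẋ = -2.2973

phase 1: p=-0.1566, T=0.288, ωT=0.837533, cosh=1.371718, sinh=0.938941; start (x,ẋ)=(-0.092100, 0.420200) → end (x,ẋ)=(0.067546, 0.752515)
phase 2: p=0.3434, T=0.302, ωT=0.878246, cosh=1.411093, sinh=0.995582; start (x,ẋ)=(0.067546, 0.752515) → end (x,ẋ)=(0.211767, 0.263203)
phase 3: p=0.5260, T=0.684, ωT=1.989140, cosh=3.723031, sinh=3.586218; start (x,ẋ)=(0.211767, 0.263203) → end (x,ẋ)=(-0.319323, -2.297252)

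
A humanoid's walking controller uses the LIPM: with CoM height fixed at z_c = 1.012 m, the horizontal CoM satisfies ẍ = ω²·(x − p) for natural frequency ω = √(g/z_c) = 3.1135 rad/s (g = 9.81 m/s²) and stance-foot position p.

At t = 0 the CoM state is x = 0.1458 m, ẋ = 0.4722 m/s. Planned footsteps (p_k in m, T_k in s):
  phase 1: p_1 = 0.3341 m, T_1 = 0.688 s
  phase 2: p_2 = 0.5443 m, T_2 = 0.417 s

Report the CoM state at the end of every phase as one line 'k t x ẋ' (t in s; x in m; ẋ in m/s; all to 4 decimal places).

phase 1: p=0.3341, T=0.688, ωT=2.142088, cosh=4.317306, sinh=4.199897; start (x,ẋ)=(0.145800, 0.472200) → end (x,ẋ)=(0.158116, -0.423650)
phase 2: p=0.5443, T=0.417, ωT=1.298329, cosh=1.968080, sinh=1.695092; start (x,ẋ)=(0.158116, -0.423650) → end (x,ẋ)=(-0.446389, -2.871926)

1 0.6880 0.1581 -0.4237
2 1.1050 -0.4464 -2.8719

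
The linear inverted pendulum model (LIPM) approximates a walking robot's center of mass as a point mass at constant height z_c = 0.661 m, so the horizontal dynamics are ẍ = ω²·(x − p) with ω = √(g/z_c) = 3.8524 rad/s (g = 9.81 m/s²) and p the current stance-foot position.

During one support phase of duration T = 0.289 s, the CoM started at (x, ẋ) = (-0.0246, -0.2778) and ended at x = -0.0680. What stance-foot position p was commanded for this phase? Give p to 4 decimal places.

ωT = 3.8524·0.289 = 1.113344; cosh(ωT) = 1.686490, sinh(ωT) = 1.358031
x(T) = p + (x₀−p)·cosh(ωT) + (ẋ₀/ω)·sinh(ωT) ⇒ p·(1 − cosh) = x(T) − x₀·cosh − (ẋ₀/ω)·sinh
numerator   = -0.0680 − (-0.0246)·1.686490 − (-0.2778/3.8524)·1.358031 = 0.071416
denominator = 1 − 1.686490 = -0.686490
p = 0.071416 / -0.686490 = -0.1040

p = -0.1040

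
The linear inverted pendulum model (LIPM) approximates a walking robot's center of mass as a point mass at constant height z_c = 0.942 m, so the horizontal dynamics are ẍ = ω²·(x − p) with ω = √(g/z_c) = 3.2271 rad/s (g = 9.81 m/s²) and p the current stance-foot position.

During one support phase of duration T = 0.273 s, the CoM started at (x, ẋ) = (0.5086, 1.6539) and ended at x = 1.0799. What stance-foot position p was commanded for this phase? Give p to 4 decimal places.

p = 0.3659

ωT = 3.2271·0.273 = 0.880998; cosh(ωT) = 1.413838, sinh(ωT) = 0.999469
x(T) = p + (x₀−p)·cosh(ωT) + (ẋ₀/ω)·sinh(ωT) ⇒ p·(1 − cosh) = x(T) − x₀·cosh − (ẋ₀/ω)·sinh
numerator   = 1.0799 − (0.5086)·1.413838 − (1.6539/3.2271)·0.999469 = -0.151410
denominator = 1 − 1.413838 = -0.413838
p = -0.151410 / -0.413838 = 0.3659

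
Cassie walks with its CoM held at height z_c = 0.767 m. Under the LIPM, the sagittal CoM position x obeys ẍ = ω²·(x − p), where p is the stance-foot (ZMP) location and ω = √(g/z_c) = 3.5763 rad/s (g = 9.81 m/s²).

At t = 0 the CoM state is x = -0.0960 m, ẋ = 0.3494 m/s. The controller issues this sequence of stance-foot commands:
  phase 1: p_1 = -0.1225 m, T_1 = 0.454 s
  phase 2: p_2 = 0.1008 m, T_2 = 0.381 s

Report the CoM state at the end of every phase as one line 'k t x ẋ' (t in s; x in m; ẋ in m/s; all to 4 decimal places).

phase 1: p=-0.1225, T=0.454, ωT=1.623640, cosh=2.634349, sinh=2.437169; start (x,ẋ)=(-0.096000, 0.349400) → end (x,ẋ)=(0.185419, 1.151417)
phase 2: p=0.1008, T=0.381, ωT=1.362570, cosh=2.081111, sinh=1.825109; start (x,ẋ)=(0.185419, 1.151417) → end (x,ẋ)=(0.864508, 2.948544)

1 0.4540 0.1854 1.1514
2 0.8350 0.8645 2.9485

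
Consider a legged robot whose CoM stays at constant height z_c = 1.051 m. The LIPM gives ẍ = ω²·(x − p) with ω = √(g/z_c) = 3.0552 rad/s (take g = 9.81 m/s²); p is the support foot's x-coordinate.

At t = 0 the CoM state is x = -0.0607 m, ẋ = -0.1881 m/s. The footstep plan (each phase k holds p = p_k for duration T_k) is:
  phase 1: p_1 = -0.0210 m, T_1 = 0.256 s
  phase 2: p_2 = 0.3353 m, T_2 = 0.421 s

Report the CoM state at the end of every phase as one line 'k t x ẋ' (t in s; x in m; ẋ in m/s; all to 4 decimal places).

phase 1: p=-0.0210, T=0.256, ωT=0.782131, cosh=1.321778, sinh=0.864348; start (x,ẋ)=(-0.060700, -0.188100) → end (x,ẋ)=(-0.126690, -0.353465)
phase 2: p=0.3353, T=0.421, ωT=1.286239, cosh=1.947729, sinh=1.671421; start (x,ẋ)=(-0.126690, -0.353465) → end (x,ẋ)=(-0.757903, -3.047617)

1 0.2560 -0.1267 -0.3535
2 0.6770 -0.7579 -3.0476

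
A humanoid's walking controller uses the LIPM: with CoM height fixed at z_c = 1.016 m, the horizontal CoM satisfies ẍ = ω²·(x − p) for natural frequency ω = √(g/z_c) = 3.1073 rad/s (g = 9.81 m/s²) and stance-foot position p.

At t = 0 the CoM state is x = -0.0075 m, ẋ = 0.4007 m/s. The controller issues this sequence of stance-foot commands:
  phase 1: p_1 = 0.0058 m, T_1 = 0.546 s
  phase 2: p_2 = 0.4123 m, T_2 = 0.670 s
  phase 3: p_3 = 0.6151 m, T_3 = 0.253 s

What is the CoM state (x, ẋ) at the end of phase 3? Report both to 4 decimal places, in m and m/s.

phase 1: p=0.0058, T=0.546, ωT=1.696586, cosh=2.819299, sinh=2.635991; start (x,ẋ)=(-0.007500, 0.400700) → end (x,ẋ)=(0.308226, 1.020755)
phase 2: p=0.4123, T=0.670, ωT=2.081891, cosh=4.072157, sinh=3.947463; start (x,ẋ)=(0.308226, 1.020755) → end (x,ẋ)=(1.285245, 2.880109)
phase 3: p=0.6151, T=0.253, ωT=0.786147, cosh=1.325260, sinh=0.869663; start (x,ẋ)=(1.285245, 2.880109) → end (x,ẋ)=(2.309293, 5.627828)

x = 2.3093, ẋ = 5.6278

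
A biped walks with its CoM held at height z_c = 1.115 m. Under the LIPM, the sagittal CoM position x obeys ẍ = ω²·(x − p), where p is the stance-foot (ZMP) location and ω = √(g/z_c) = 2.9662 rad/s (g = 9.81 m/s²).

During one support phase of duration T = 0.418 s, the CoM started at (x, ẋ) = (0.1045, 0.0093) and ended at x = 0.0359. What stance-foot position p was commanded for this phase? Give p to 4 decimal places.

ωT = 2.9662·0.418 = 1.239872; cosh(ωT) = 1.872296, sinh(ωT) = 1.582874
x(T) = p + (x₀−p)·cosh(ωT) + (ẋ₀/ω)·sinh(ωT) ⇒ p·(1 − cosh) = x(T) − x₀·cosh − (ẋ₀/ω)·sinh
numerator   = 0.0359 − (0.1045)·1.872296 − (0.0093/2.9662)·1.582874 = -0.164718
denominator = 1 − 1.872296 = -0.872296
p = -0.164718 / -0.872296 = 0.1888

p = 0.1888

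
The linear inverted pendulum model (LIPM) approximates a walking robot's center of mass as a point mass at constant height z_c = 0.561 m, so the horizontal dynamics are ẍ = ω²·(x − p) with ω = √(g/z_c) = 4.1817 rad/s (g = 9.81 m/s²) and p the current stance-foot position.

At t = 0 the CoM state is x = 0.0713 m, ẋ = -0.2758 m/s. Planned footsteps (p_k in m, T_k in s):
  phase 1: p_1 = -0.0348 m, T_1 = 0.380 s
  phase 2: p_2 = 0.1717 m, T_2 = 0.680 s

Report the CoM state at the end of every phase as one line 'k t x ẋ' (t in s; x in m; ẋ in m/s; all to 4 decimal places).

1 0.3800 0.0811 0.3378
2 1.0600 0.0824 -0.3319

phase 1: p=-0.0348, T=0.380, ωT=1.589046, cosh=2.551597, sinh=2.347476; start (x,ẋ)=(0.071300, -0.275800) → end (x,ẋ)=(0.081099, 0.337794)
phase 2: p=0.1717, T=0.680, ωT=2.843556, cosh=8.617478, sinh=8.559260; start (x,ẋ)=(0.081099, 0.337794) → end (x,ẋ)=(0.082356, -0.331886)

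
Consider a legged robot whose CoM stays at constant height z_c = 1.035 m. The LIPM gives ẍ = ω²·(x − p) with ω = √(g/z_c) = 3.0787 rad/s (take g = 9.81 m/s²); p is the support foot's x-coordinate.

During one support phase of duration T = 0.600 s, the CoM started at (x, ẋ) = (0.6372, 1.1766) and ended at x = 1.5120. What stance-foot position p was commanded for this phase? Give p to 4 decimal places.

p = 0.7736

ωT = 3.0787·0.600 = 1.847220; cosh(ωT) = 3.249919, sinh(ωT) = 3.092244
x(T) = p + (x₀−p)·cosh(ωT) + (ẋ₀/ω)·sinh(ωT) ⇒ p·(1 − cosh) = x(T) − x₀·cosh − (ẋ₀/ω)·sinh
numerator   = 1.5120 − (0.6372)·3.249919 − (1.1766/3.0787)·3.092244 = -1.740625
denominator = 1 − 3.249919 = -2.249919
p = -1.740625 / -2.249919 = 0.7736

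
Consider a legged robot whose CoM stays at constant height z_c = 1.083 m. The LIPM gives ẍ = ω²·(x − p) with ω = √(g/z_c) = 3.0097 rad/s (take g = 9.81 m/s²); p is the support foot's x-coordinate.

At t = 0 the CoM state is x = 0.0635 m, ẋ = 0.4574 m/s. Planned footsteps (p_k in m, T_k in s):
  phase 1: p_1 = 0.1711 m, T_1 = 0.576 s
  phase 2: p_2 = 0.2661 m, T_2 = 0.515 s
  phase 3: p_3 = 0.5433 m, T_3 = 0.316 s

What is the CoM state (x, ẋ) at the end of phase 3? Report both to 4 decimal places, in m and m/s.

x = 1.0777, ẋ = 1.9655

phase 1: p=0.1711, T=0.576, ωT=1.733587, cosh=2.918787, sinh=2.742137; start (x,ẋ)=(0.063500, 0.457400) → end (x,ẋ)=(0.273776, 0.447029)
phase 2: p=0.2661, T=0.515, ωT=1.549996, cosh=2.461849, sinh=2.249600; start (x,ẋ)=(0.273776, 0.447029) → end (x,ẋ)=(0.619128, 1.152487)
phase 3: p=0.5433, T=0.316, ωT=0.951065, cosh=1.487397, sinh=1.101068; start (x,ẋ)=(0.619128, 1.152487) → end (x,ẋ)=(1.077712, 1.965492)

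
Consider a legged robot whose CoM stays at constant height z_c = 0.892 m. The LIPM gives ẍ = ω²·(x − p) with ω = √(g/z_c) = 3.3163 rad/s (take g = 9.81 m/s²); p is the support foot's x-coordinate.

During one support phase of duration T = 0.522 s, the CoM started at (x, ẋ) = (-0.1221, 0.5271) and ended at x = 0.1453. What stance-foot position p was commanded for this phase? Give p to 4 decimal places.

ωT = 3.3163·0.522 = 1.731109; cosh(ωT) = 2.911999, sinh(ωT) = 2.734911
x(T) = p + (x₀−p)·cosh(ωT) + (ẋ₀/ω)·sinh(ωT) ⇒ p·(1 − cosh) = x(T) − x₀·cosh − (ẋ₀/ω)·sinh
numerator   = 0.1453 − (-0.1221)·2.911999 − (0.5271/3.3163)·2.734911 = 0.066162
denominator = 1 − 2.911999 = -1.911999
p = 0.066162 / -1.911999 = -0.0346

p = -0.0346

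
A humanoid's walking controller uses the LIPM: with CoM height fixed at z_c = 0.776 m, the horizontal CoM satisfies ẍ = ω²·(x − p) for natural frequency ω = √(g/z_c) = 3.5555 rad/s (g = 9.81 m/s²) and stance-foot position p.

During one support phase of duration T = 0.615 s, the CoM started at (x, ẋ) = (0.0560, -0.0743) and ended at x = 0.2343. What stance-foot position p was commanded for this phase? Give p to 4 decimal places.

p = -0.0210

ωT = 3.5555·0.615 = 2.186632; cosh(ωT) = 4.508734, sinh(ωT) = 4.396440
x(T) = p + (x₀−p)·cosh(ωT) + (ẋ₀/ω)·sinh(ωT) ⇒ p·(1 − cosh) = x(T) − x₀·cosh − (ẋ₀/ω)·sinh
numerator   = 0.2343 − (0.0560)·4.508734 − (-0.0743/3.5555)·4.396440 = 0.073684
denominator = 1 − 4.508734 = -3.508734
p = 0.073684 / -3.508734 = -0.0210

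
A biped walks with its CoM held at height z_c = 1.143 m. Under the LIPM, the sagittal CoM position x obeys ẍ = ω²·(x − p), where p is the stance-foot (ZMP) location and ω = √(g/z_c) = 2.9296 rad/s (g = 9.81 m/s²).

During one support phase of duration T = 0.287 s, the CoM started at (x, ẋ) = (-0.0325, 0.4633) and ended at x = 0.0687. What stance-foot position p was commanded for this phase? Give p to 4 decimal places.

ωT = 2.9296·0.287 = 0.840795; cosh(ωT) = 1.374789, sinh(ωT) = 0.943421
x(T) = p + (x₀−p)·cosh(ωT) + (ẋ₀/ω)·sinh(ωT) ⇒ p·(1 − cosh) = x(T) − x₀·cosh − (ẋ₀/ω)·sinh
numerator   = 0.0687 − (-0.0325)·1.374789 − (0.4633/2.9296)·0.943421 = -0.035816
denominator = 1 − 1.374789 = -0.374789
p = -0.035816 / -0.374789 = 0.0956

p = 0.0956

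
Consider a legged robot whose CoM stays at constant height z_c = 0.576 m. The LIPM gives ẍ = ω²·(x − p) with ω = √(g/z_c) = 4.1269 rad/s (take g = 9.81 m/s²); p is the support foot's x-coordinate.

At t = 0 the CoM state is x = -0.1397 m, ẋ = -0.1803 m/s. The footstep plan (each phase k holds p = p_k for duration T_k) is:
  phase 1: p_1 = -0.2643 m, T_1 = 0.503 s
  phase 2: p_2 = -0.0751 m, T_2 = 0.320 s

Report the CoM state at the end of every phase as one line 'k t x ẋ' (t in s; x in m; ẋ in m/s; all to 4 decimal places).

1 0.5030 0.0687 1.2873
2 0.8230 0.7560 3.6152

phase 1: p=-0.2643, T=0.503, ωT=2.075831, cosh=4.048309, sinh=3.922857; start (x,ẋ)=(-0.139700, -0.180300) → end (x,ẋ)=(0.068734, 1.287269)
phase 2: p=-0.0751, T=0.320, ωT=1.320608, cosh=2.006336, sinh=1.739363; start (x,ẋ)=(0.068734, 1.287269) → end (x,ẋ)=(0.756023, 3.615157)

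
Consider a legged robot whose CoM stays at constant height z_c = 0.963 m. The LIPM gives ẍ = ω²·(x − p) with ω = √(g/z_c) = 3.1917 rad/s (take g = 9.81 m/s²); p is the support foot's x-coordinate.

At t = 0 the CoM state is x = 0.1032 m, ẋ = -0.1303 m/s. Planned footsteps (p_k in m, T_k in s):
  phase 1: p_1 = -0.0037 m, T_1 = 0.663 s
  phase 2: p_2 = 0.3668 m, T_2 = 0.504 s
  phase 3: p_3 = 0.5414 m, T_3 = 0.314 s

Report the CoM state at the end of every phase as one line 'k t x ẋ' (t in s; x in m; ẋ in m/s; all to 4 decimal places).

1 0.6630 0.2794 0.8467
2 1.1670 0.7757 1.5305
3 1.4810 1.4688 3.2472

phase 1: p=-0.0037, T=0.663, ωT=2.116097, cosh=4.209593, sinh=4.089092; start (x,ẋ)=(0.103200, -0.130300) → end (x,ẋ)=(0.279370, 0.846659)
phase 2: p=0.3668, T=0.504, ωT=1.608617, cosh=2.598030, sinh=2.397866; start (x,ẋ)=(0.279370, 0.846659) → end (x,ẋ)=(0.775733, 1.530518)
phase 3: p=0.5414, T=0.314, ωT=1.002194, cosh=1.545663, sinh=1.178589; start (x,ẋ)=(0.775733, 1.530518) → end (x,ẋ)=(1.468769, 3.247154)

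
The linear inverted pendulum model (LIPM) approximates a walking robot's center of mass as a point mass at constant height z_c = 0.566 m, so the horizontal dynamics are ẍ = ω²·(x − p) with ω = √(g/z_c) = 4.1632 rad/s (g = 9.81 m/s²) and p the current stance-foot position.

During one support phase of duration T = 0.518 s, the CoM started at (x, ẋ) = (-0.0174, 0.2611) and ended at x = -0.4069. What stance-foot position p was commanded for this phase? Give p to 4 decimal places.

p = 0.1770

ωT = 4.1632·0.518 = 2.156538; cosh(ωT) = 4.378446, sinh(ωT) = 4.262721
x(T) = p + (x₀−p)·cosh(ωT) + (ẋ₀/ω)·sinh(ωT) ⇒ p·(1 − cosh) = x(T) − x₀·cosh − (ẋ₀/ω)·sinh
numerator   = -0.4069 − (-0.0174)·4.378446 − (0.2611/4.1632)·4.262721 = -0.598057
denominator = 1 − 4.378446 = -3.378446
p = -0.598057 / -3.378446 = 0.1770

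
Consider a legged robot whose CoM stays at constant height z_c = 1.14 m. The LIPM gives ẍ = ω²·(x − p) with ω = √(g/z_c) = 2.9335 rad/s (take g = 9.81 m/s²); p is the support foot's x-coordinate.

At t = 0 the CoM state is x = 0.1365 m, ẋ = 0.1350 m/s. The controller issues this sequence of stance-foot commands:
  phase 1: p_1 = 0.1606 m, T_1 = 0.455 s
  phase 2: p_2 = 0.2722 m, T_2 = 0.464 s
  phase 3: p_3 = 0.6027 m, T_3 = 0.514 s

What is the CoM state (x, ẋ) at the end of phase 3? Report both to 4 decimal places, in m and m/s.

x = -0.4335, ẋ = -2.8034

phase 1: p=0.1606, T=0.455, ωT=1.334742, cosh=2.031122, sinh=1.767896; start (x,ẋ)=(0.136500, 0.135000) → end (x,ẋ)=(0.193009, 0.149216)
phase 2: p=0.2722, T=0.464, ωT=1.361144, cosh=2.078510, sinh=1.822143; start (x,ẋ)=(0.193009, 0.149216) → end (x,ẋ)=(0.200286, -0.113151)
phase 3: p=0.6027, T=0.514, ωT=1.507819, cosh=2.369131, sinh=2.147738; start (x,ẋ)=(0.200286, -0.113151) → end (x,ẋ)=(-0.433515, -2.803437)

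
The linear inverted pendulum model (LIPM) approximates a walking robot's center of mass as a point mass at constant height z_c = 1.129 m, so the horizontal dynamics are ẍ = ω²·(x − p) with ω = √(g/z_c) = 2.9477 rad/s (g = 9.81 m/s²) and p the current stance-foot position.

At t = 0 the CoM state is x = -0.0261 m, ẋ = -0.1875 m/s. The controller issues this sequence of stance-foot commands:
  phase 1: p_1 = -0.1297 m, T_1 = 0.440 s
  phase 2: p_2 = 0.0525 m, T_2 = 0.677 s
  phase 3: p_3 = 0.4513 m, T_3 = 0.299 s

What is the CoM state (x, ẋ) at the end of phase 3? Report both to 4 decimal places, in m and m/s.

phase 1: p=-0.1297, T=0.440, ωT=1.296988, cosh=1.965808, sinh=1.692454; start (x,ẋ)=(-0.026100, -0.187500) → end (x,ẋ)=(-0.033697, 0.148256)
phase 2: p=0.0525, T=0.677, ωT=1.995593, cosh=3.746248, sinh=3.610315; start (x,ẋ)=(-0.033697, 0.148256) → end (x,ẋ)=(-0.088835, -0.361922)
phase 3: p=0.4513, T=0.299, ωT=0.881362, cosh=1.414202, sinh=0.999984; start (x,ẋ)=(-0.088835, -0.361922) → end (x,ẋ)=(-0.435340, -2.103963)

x = -0.4353, ẋ = -2.1040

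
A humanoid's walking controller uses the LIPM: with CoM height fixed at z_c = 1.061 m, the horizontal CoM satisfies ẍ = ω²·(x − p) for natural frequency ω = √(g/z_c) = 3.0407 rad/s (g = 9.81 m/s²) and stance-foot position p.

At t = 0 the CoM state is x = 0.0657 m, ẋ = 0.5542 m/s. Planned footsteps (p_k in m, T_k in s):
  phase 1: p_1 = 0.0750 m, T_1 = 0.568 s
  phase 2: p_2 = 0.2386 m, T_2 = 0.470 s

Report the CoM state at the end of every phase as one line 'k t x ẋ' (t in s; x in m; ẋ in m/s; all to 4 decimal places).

1 0.5680 0.5444 1.5308
2 1.0380 1.9042 5.2084

phase 1: p=0.0750, T=0.568, ωT=1.727118, cosh=2.901107, sinh=2.723311; start (x,ẋ)=(0.065700, 0.554200) → end (x,ẋ)=(0.544372, 1.530783)
phase 2: p=0.2386, T=0.470, ωT=1.429129, cosh=2.207289, sinh=1.967772; start (x,ẋ)=(0.544372, 1.530783) → end (x,ẋ)=(1.904165, 5.208439)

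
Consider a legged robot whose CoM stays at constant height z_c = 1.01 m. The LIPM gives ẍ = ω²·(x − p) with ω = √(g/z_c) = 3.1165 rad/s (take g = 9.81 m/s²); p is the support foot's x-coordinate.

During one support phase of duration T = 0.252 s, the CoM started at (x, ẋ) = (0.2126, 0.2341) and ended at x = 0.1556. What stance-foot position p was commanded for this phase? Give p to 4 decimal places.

ωT = 3.1165·0.252 = 0.785358; cosh(ωT) = 1.324574, sinh(ωT) = 0.868618
x(T) = p + (x₀−p)·cosh(ωT) + (ẋ₀/ω)·sinh(ωT) ⇒ p·(1 − cosh) = x(T) − x₀·cosh − (ẋ₀/ω)·sinh
numerator   = 0.1556 − (0.2126)·1.324574 − (0.2341/3.1165)·0.868618 = -0.191252
denominator = 1 − 1.324574 = -0.324574
p = -0.191252 / -0.324574 = 0.5892

p = 0.5892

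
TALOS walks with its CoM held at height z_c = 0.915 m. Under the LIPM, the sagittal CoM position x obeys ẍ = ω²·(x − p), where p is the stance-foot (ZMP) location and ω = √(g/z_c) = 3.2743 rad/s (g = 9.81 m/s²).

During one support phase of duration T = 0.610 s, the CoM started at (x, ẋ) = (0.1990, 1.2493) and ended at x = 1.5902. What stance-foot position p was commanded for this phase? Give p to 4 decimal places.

p = 0.1949

ωT = 3.2743·0.610 = 1.997323; cosh(ωT) = 3.752500, sinh(ωT) = 3.616802
x(T) = p + (x₀−p)·cosh(ωT) + (ẋ₀/ω)·sinh(ωT) ⇒ p·(1 − cosh) = x(T) − x₀·cosh − (ẋ₀/ω)·sinh
numerator   = 1.5902 − (0.1990)·3.752500 − (1.2493/3.2743)·3.616802 = -0.536528
denominator = 1 − 3.752500 = -2.752500
p = -0.536528 / -2.752500 = 0.1949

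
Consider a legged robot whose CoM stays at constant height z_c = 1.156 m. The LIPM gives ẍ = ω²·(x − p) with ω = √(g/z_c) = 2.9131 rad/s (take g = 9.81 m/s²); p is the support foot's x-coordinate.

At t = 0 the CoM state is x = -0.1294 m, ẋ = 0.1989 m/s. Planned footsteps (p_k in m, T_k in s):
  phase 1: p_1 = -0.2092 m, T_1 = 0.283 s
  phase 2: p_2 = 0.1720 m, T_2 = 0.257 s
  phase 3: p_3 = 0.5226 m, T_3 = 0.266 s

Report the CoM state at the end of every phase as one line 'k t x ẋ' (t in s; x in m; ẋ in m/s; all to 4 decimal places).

1 0.2830 -0.0378 0.4845
2 0.5400 0.0371 0.1252
3 0.8060 -0.0794 -1.0444

phase 1: p=-0.2092, T=0.283, ωT=0.824407, cosh=1.359512, sinh=0.921017; start (x,ẋ)=(-0.129400, 0.198900) → end (x,ẋ)=(-0.037826, 0.484511)
phase 2: p=0.1720, T=0.257, ωT=0.748667, cosh=1.293588, sinh=0.820591; start (x,ẋ)=(-0.037826, 0.484511) → end (x,ẋ)=(0.037054, 0.125177)
phase 3: p=0.5226, T=0.266, ωT=0.774885, cosh=1.315549, sinh=0.854792; start (x,ẋ)=(0.037054, 0.125177) → end (x,ẋ)=(-0.079429, -1.044381)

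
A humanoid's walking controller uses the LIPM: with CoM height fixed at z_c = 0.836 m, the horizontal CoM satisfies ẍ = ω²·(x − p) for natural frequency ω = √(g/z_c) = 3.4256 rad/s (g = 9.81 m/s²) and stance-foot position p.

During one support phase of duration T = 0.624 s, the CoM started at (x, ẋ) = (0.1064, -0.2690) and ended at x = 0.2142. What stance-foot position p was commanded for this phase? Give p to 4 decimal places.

ωT = 3.4256·0.624 = 2.137574; cosh(ωT) = 4.298393, sinh(ωT) = 4.180453
x(T) = p + (x₀−p)·cosh(ωT) + (ẋ₀/ω)·sinh(ωT) ⇒ p·(1 − cosh) = x(T) − x₀·cosh − (ẋ₀/ω)·sinh
numerator   = 0.2142 − (0.1064)·4.298393 − (-0.2690/3.4256)·4.180453 = 0.085127
denominator = 1 − 4.298393 = -3.298393
p = 0.085127 / -3.298393 = -0.0258

p = -0.0258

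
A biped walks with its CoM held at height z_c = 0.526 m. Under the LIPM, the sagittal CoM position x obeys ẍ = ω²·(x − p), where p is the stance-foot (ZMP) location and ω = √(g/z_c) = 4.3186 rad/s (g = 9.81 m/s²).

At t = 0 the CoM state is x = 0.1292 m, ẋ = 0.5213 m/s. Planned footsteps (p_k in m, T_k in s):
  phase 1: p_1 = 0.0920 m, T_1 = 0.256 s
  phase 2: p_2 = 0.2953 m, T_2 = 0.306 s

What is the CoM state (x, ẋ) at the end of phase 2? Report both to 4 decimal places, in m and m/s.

phase 1: p=0.0920, T=0.256, ωT=1.105562, cosh=1.675973, sinh=1.344948; start (x,ẋ)=(0.129200, 0.521300) → end (x,ẋ)=(0.316695, 1.089753)
phase 2: p=0.2953, T=0.306, ωT=1.321492, cosh=2.007873, sinh=1.741136; start (x,ẋ)=(0.316695, 1.089753) → end (x,ẋ)=(0.777617, 2.348964)

x = 0.7776, ẋ = 2.3490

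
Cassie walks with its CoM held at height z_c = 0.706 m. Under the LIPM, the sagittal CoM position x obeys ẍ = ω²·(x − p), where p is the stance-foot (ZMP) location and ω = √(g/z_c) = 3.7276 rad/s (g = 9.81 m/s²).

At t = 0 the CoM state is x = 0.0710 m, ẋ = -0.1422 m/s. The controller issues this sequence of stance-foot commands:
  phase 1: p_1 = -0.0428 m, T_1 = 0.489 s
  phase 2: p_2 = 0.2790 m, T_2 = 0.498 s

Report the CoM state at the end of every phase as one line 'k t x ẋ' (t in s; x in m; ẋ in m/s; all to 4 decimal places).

1 0.4890 0.2036 0.8269
2 0.9870 0.7244 1.8332

phase 1: p=-0.0428, T=0.489, ωT=1.822796, cosh=3.175357, sinh=3.013784; start (x,ẋ)=(0.071000, -0.142200) → end (x,ẋ)=(0.203586, 0.826914)
phase 2: p=0.2790, T=0.498, ωT=1.856345, cosh=3.278271, sinh=3.122028; start (x,ẋ)=(0.203586, 0.826914) → end (x,ẋ)=(0.724350, 1.833208)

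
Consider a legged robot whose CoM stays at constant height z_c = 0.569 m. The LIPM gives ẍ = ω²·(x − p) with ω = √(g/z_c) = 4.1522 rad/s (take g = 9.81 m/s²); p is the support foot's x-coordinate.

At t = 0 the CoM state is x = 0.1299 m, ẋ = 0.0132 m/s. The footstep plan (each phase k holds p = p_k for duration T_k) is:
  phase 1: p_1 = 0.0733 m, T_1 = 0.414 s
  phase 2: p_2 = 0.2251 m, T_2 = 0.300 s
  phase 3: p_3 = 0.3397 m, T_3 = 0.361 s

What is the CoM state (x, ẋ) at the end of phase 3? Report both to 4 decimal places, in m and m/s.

x = 1.4793, ẋ = 4.8763

phase 1: p=0.0733, T=0.414, ωT=1.719011, cosh=2.879125, sinh=2.699882; start (x,ẋ)=(0.129900, 0.013200) → end (x,ẋ)=(0.244842, 0.672516)
phase 2: p=0.2251, T=0.300, ωT=1.245660, cosh=1.881489, sinh=1.593738; start (x,ẋ)=(0.244842, 0.672516) → end (x,ẋ)=(0.520375, 1.395971)
phase 3: p=0.3397, T=0.361, ωT=1.498944, cosh=2.350163, sinh=2.126797; start (x,ẋ)=(0.520375, 1.395971) → end (x,ẋ)=(1.479346, 4.876281)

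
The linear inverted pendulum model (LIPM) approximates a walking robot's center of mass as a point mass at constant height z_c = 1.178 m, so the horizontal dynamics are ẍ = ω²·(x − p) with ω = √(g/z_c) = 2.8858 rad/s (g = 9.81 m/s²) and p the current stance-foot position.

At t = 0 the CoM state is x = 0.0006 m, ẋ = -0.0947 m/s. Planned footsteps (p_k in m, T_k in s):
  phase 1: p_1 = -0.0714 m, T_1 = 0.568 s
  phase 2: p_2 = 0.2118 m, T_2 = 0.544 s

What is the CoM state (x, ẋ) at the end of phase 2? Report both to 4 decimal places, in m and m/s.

x = -0.0111, ẋ = -0.4854

phase 1: p=-0.0714, T=0.568, ωT=1.639134, cosh=2.672429, sinh=2.478281; start (x,ẋ)=(0.000600, -0.094700) → end (x,ẋ)=(0.039688, 0.261852)
phase 2: p=0.2118, T=0.544, ωT=1.569875, cosh=2.507060, sinh=2.298989; start (x,ẋ)=(0.039688, 0.261852) → end (x,ẋ)=(-0.011089, -0.485385)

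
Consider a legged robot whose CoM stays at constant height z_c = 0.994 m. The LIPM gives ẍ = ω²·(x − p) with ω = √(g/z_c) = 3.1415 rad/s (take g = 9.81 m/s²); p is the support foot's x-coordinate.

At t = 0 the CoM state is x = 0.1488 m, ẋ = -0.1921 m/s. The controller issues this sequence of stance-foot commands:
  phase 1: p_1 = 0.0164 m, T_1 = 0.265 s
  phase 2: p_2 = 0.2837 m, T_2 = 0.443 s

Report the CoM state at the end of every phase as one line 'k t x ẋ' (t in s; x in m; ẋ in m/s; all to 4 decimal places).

phase 1: p=0.0164, T=0.265, ωT=0.832498, cosh=1.367008, sinh=0.932046; start (x,ẋ)=(0.148800, -0.192100) → end (x,ẋ)=(0.140398, 0.125068)
phase 2: p=0.2837, T=0.443, ωT=1.391684, cosh=2.135137, sinh=1.886481; start (x,ẋ)=(0.140398, 0.125068) → end (x,ẋ)=(0.052834, -0.582225)

1 0.2650 0.1404 0.1251
2 0.7080 0.0528 -0.5822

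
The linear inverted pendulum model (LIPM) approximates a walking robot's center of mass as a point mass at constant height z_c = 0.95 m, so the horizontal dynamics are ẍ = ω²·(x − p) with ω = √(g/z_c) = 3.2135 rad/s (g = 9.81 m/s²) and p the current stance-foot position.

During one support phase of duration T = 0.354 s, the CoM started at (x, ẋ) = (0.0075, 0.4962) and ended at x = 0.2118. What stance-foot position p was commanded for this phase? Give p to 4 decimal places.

ωT = 3.2135·0.354 = 1.137579; cosh(ωT) = 1.719901, sinh(ωT) = 1.399307
x(T) = p + (x₀−p)·cosh(ωT) + (ẋ₀/ω)·sinh(ωT) ⇒ p·(1 − cosh) = x(T) − x₀·cosh − (ẋ₀/ω)·sinh
numerator   = 0.2118 − (0.0075)·1.719901 − (0.4962/3.2135)·1.399307 = -0.017168
denominator = 1 − 1.719901 = -0.719901
p = -0.017168 / -0.719901 = 0.0238

p = 0.0238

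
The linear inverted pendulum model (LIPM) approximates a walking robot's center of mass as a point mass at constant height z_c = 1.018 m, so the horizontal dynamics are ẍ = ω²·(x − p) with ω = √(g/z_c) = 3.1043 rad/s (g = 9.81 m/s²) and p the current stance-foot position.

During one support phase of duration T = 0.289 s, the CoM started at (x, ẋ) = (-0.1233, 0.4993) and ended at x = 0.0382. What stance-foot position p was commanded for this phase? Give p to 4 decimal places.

p = -0.1164

ωT = 3.1043·0.289 = 0.897143; cosh(ωT) = 1.430159, sinh(ωT) = 1.022426
x(T) = p + (x₀−p)·cosh(ωT) + (ẋ₀/ω)·sinh(ωT) ⇒ p·(1 − cosh) = x(T) − x₀·cosh − (ẋ₀/ω)·sinh
numerator   = 0.0382 − (-0.1233)·1.430159 − (0.4993/3.1043)·1.022426 = 0.050090
denominator = 1 − 1.430159 = -0.430159
p = 0.050090 / -0.430159 = -0.1164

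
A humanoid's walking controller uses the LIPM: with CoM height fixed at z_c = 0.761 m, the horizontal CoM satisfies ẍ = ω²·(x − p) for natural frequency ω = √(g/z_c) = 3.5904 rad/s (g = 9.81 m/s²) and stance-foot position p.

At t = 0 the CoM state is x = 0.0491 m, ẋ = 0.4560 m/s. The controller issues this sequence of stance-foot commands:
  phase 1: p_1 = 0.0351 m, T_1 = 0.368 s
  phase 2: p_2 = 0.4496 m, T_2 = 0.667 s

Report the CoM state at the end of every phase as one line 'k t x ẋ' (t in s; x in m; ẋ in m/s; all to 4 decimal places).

1 0.3680 0.2843 1.0029
2 1.0350 1.0545 2.3172

phase 1: p=0.0351, T=0.368, ωT=1.321267, cosh=2.007483, sinh=1.740686; start (x,ẋ)=(0.049100, 0.456000) → end (x,ẋ)=(0.284281, 1.002909)
phase 2: p=0.4496, T=0.667, ωT=2.394797, cosh=5.528580, sinh=5.437389; start (x,ẋ)=(0.284281, 1.002909) → end (x,ẋ)=(1.054451, 2.317239)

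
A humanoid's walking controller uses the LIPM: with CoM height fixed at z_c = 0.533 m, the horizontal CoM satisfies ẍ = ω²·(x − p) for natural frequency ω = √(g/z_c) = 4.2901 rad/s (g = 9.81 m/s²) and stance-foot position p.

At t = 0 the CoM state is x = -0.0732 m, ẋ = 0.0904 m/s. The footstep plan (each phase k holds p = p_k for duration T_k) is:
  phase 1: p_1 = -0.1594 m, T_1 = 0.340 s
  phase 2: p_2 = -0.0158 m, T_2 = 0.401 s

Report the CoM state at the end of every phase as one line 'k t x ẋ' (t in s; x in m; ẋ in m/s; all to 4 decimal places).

phase 1: p=-0.1594, T=0.340, ωT=1.458634, cosh=2.266318, sinh=2.033764; start (x,ẋ)=(-0.073200, 0.090400) → end (x,ẋ)=(0.078812, 0.956974)
phase 2: p=-0.0158, T=0.401, ωT=1.720330, cosh=2.882690, sinh=2.703683; start (x,ẋ)=(0.078812, 0.956974) → end (x,ẋ)=(0.860035, 3.856067)

1 0.3400 0.0788 0.9570
2 0.7410 0.8600 3.8561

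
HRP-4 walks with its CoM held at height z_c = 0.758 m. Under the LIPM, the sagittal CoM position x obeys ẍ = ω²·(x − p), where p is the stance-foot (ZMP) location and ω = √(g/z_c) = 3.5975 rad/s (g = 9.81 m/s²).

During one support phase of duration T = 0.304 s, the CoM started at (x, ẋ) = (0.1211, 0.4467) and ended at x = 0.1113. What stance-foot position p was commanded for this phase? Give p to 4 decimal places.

ωT = 3.5975·0.304 = 1.093640; cosh(ωT) = 1.660058, sinh(ωT) = 1.325063
x(T) = p + (x₀−p)·cosh(ωT) + (ẋ₀/ω)·sinh(ωT) ⇒ p·(1 − cosh) = x(T) − x₀·cosh − (ẋ₀/ω)·sinh
numerator   = 0.1113 − (0.1211)·1.660058 − (0.4467/3.5975)·1.325063 = -0.254265
denominator = 1 − 1.660058 = -0.660058
p = -0.254265 / -0.660058 = 0.3852

p = 0.3852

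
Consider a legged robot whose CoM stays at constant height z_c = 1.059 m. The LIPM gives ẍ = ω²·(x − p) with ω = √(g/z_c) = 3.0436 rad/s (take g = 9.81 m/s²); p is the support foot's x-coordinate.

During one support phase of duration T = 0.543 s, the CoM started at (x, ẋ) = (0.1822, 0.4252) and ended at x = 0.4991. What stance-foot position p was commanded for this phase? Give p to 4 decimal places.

ωT = 3.0436·0.543 = 1.652675; cosh(ωT) = 2.706232, sinh(ωT) = 2.514695
x(T) = p + (x₀−p)·cosh(ωT) + (ẋ₀/ω)·sinh(ωT) ⇒ p·(1 − cosh) = x(T) − x₀·cosh − (ẋ₀/ω)·sinh
numerator   = 0.4991 − (0.1822)·2.706232 − (0.4252/3.0436)·2.514695 = -0.345286
denominator = 1 − 2.706232 = -1.706232
p = -0.345286 / -1.706232 = 0.2024

p = 0.2024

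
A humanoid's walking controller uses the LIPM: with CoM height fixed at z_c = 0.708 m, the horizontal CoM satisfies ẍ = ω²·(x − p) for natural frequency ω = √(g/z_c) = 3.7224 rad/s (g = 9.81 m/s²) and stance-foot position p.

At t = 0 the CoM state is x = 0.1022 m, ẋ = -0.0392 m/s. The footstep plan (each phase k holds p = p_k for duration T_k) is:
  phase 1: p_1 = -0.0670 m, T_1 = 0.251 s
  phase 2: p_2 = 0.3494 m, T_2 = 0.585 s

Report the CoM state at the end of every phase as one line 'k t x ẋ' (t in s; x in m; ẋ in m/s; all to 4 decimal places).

1 0.2510 0.1702 0.6203
2 0.8360 0.2746 -0.1325

phase 1: p=-0.0670, T=0.251, ωT=0.934322, cosh=1.469170, sinh=1.076318; start (x,ẋ)=(0.102200, -0.039200) → end (x,ẋ)=(0.170249, 0.620306)
phase 2: p=0.3494, T=0.585, ωT=2.177604, cosh=4.469224, sinh=4.355912; start (x,ẋ)=(0.170249, 0.620306) → end (x,ẋ)=(0.274609, -0.132547)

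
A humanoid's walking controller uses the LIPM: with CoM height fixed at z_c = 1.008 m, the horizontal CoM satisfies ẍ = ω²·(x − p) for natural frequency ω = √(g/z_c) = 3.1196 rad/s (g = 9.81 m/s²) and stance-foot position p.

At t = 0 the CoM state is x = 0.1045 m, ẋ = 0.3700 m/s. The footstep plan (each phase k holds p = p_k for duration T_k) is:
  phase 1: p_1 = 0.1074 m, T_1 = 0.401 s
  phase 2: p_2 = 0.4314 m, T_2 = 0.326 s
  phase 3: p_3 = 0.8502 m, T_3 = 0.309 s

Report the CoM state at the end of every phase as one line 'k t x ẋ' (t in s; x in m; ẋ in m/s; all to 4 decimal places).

1 0.4010 0.2921 0.6848
2 0.7270 0.4774 0.5484
3 1.0360 0.4874 -0.4792

phase 1: p=0.1074, T=0.401, ωT=1.250960, cosh=1.889962, sinh=1.603732; start (x,ẋ)=(0.104500, 0.370000) → end (x,ẋ)=(0.292130, 0.684777)
phase 2: p=0.4314, T=0.326, ωT=1.016990, cosh=1.563271, sinh=1.201588; start (x,ẋ)=(0.292130, 0.684777) → end (x,ẋ)=(0.477441, 0.548441)
phase 3: p=0.8502, T=0.309, ωT=0.963956, cosh=1.501715, sinh=1.120334; start (x,ẋ)=(0.477441, 0.548441) → end (x,ẋ)=(0.487382, -0.479189)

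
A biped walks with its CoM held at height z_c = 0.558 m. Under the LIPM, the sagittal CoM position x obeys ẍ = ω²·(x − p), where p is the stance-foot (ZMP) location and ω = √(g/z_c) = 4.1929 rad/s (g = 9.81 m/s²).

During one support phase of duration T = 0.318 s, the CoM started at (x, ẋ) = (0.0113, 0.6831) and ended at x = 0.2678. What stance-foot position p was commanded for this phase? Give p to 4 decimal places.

p = 0.0415

ωT = 4.1929·0.318 = 1.333342; cosh(ωT) = 2.028648, sinh(ωT) = 1.765053
x(T) = p + (x₀−p)·cosh(ωT) + (ẋ₀/ω)·sinh(ωT) ⇒ p·(1 − cosh) = x(T) − x₀·cosh − (ẋ₀/ω)·sinh
numerator   = 0.2678 − (0.0113)·2.028648 − (0.6831/4.1929)·1.765053 = -0.042683
denominator = 1 − 2.028648 = -1.028648
p = -0.042683 / -1.028648 = 0.0415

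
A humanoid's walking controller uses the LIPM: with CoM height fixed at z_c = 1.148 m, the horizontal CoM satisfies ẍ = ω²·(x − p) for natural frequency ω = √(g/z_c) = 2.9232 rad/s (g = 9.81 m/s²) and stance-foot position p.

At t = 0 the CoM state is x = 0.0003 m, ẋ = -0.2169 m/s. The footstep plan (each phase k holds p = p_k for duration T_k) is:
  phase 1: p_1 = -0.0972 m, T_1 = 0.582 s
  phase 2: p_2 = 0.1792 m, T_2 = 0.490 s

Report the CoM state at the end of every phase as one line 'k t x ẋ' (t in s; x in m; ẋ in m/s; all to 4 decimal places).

1 0.5820 -0.0177 0.1409
2 1.0720 -0.1615 -0.8248

phase 1: p=-0.0972, T=0.582, ωT=1.701302, cosh=2.831764, sinh=2.649318; start (x,ẋ)=(0.000300, -0.216900) → end (x,ẋ)=(-0.017681, 0.140878)
phase 2: p=0.1792, T=0.490, ωT=1.432368, cosh=2.213674, sinh=1.974932; start (x,ẋ)=(-0.017681, 0.140878) → end (x,ẋ)=(-0.161453, -0.824761)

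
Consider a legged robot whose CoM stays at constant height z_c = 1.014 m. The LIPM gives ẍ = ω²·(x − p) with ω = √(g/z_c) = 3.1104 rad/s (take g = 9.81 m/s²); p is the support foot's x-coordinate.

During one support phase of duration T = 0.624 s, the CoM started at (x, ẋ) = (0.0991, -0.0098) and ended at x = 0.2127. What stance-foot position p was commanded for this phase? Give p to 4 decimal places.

ωT = 3.1104·0.624 = 1.940890; cosh(ωT) = 3.554260, sinh(ωT) = 3.410684
x(T) = p + (x₀−p)·cosh(ωT) + (ẋ₀/ω)·sinh(ωT) ⇒ p·(1 − cosh) = x(T) − x₀·cosh − (ẋ₀/ω)·sinh
numerator   = 0.2127 − (0.0991)·3.554260 − (-0.0098/3.1104)·3.410684 = -0.128781
denominator = 1 − 3.554260 = -2.554260
p = -0.128781 / -2.554260 = 0.0504

p = 0.0504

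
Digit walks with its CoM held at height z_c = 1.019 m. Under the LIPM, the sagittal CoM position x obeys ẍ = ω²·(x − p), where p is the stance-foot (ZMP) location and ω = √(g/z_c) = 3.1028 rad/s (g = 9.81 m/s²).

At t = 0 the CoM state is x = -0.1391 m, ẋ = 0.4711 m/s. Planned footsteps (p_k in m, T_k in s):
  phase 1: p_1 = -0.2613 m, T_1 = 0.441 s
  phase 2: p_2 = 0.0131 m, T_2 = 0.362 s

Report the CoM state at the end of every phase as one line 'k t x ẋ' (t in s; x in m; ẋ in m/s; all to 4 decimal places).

1 0.4410 0.2732 1.6820
2 0.8030 1.2005 3.9689

phase 1: p=-0.2613, T=0.441, ωT=1.368335, cosh=2.091667, sinh=1.837136; start (x,ẋ)=(-0.139100, 0.471100) → end (x,ẋ)=(0.273235, 1.681957)
phase 2: p=0.0131, T=0.362, ωT=1.123214, cosh=1.699976, sinh=1.374743; start (x,ẋ)=(0.273235, 1.681957) → end (x,ẋ)=(1.200540, 3.968907)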